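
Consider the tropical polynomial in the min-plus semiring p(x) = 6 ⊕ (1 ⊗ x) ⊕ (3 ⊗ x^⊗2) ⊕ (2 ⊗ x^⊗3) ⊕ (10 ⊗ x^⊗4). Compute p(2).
p(2) = 3

A tropical monomial a ⊗ x^⊗i evaluates to a + i · x. Evaluating each term at x = 2:
  Term 0 contributes 6 + 0 · 2 = 6
  Term 1 contributes 1 + 1 · 2 = 3
  Term 2 contributes 3 + 2 · 2 = 7
  Term 3 contributes 2 + 3 · 2 = 8
  Term 4 contributes 10 + 4 · 2 = 18
p(2) = ⊕ of these = min[6, 3, 7, 8, 18] = 3.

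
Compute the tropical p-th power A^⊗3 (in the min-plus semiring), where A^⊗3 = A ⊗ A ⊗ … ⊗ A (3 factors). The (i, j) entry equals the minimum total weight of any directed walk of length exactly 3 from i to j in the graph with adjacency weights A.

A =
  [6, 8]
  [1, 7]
A^⊗3 =
  [15, 17]
  [10, 15]

Each entry (A^⊗3)_ij equals the minimum over all length-3 walks i = v_0 → v_1 → … → v_3 = j of Σ_t A[v_t][v_{t+1}]. For example, for (i, j) = (0, 1) we minimise over 4 possible intermediate vertex sequences; the minimum is 17, attained along the walk 0 → 1 → 0 → 1.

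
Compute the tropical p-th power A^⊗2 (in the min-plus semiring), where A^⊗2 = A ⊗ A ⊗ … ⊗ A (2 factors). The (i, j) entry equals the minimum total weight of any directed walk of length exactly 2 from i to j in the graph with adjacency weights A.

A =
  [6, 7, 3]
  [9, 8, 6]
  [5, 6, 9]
A^⊗2 =
  [8, 9, 9]
  [11, 12, 12]
  [11, 12, 8]

Each entry (A^⊗2)_ij equals the minimum over all length-2 walks i = v_0 → v_1 → … → v_2 = j of Σ_t A[v_t][v_{t+1}]. For example, for (i, j) = (0, 2) we minimise over 3 possible intermediate vertex sequences; the minimum is 9, attained along the walk 0 → 0 → 2.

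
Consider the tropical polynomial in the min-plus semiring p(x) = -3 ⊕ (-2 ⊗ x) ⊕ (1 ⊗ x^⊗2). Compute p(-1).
p(-1) = -3

A tropical monomial a ⊗ x^⊗i evaluates to a + i · x. Evaluating each term at x = -1:
  Term 0 contributes -3 + 0 · -1 = -3
  Term 1 contributes -2 + 1 · -1 = -3
  Term 2 contributes 1 + 2 · -1 = -1
p(-1) = ⊕ of these = min[-3, -3, -1] = -3.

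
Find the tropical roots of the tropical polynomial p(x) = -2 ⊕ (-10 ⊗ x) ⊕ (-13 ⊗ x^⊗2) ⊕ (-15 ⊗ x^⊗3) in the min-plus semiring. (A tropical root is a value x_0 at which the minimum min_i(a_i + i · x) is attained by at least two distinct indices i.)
Roots: {2, 3, 8}

Each tropical root is a break point of the lower envelope of the lines y = a_i + i · x (there are 4 lines, with slopes 0, 1, ..., 3). Only the lines that attain the minimum somewhere contribute to roots; other lines are dominated. Here the surviving (envelope) indices are i = 3, i = 2, i = 1, i = 0.
Intersections between consecutive envelope lines give the roots: for adjacent envelope indices i < j the intersection is x = (a_i − a_j) / (j − i). Reading off the sorted break points: {2, 3, 8}.
Verification: at each break x_0, at least two indices attain the minimum of min_i(a_i + i · x_0).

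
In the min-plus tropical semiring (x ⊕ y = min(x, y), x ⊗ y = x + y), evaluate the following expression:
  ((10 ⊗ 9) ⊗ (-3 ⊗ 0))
((10 ⊗ 9) ⊗ (-3 ⊗ 0)) = 16

Expand innermost to outermost. Recall ⊕ takes the minimum of its arguments and ⊗ takes their sum. Working out the expression ((10 ⊗ 9) ⊗ (-3 ⊗ 0)) gives 16.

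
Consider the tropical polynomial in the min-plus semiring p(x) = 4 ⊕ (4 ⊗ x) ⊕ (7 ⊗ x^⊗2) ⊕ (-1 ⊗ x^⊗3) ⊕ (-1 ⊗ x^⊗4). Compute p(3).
p(3) = 4

A tropical monomial a ⊗ x^⊗i evaluates to a + i · x. Evaluating each term at x = 3:
  Term 0 contributes 4 + 0 · 3 = 4
  Term 1 contributes 4 + 1 · 3 = 7
  Term 2 contributes 7 + 2 · 3 = 13
  Term 3 contributes -1 + 3 · 3 = 8
  Term 4 contributes -1 + 4 · 3 = 11
p(3) = ⊕ of these = min[4, 7, 13, 8, 11] = 4.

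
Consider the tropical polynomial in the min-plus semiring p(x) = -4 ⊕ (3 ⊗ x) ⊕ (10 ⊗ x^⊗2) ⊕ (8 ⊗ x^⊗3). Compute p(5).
p(5) = -4

A tropical monomial a ⊗ x^⊗i evaluates to a + i · x. Evaluating each term at x = 5:
  Term 0 contributes -4 + 0 · 5 = -4
  Term 1 contributes 3 + 1 · 5 = 8
  Term 2 contributes 10 + 2 · 5 = 20
  Term 3 contributes 8 + 3 · 5 = 23
p(5) = ⊕ of these = min[-4, 8, 20, 23] = -4.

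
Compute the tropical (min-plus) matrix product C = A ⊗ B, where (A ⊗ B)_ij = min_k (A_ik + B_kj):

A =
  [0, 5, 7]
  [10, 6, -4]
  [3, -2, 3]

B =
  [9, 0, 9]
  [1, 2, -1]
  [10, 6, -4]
A ⊗ B =
  [6, 0, 3]
  [6, 2, -8]
  [-1, 0, -3]

Apply the min-plus product entry-by-entry:
  C[0][0] = min over k of (A[0][0] + B[0][0] = 0 + 9 = 9, A[0][1] + B[1][0] = 5 + 1 = 6, A[0][2] + B[2][0] = 7 + 10 = 17) = 6 (attained at k = 1)
  C[0][1] = min over k of (A[0][0] + B[0][1] = 0 + 0 = 0, A[0][1] + B[1][1] = 5 + 2 = 7, A[0][2] + B[2][1] = 7 + 6 = 13) = 0 (attained at k = 0)
  C[0][2] = min over k of (A[0][0] + B[0][2] = 0 + 9 = 9, A[0][1] + B[1][2] = 5 + -1 = 4, A[0][2] + B[2][2] = 7 + -4 = 3) = 3 (attained at k = 2)
  C[1][0] = min over k of (A[1][0] + B[0][0] = 10 + 9 = 19, A[1][1] + B[1][0] = 6 + 1 = 7, A[1][2] + B[2][0] = -4 + 10 = 6) = 6 (attained at k = 2)
  C[1][1] = min over k of (A[1][0] + B[0][1] = 10 + 0 = 10, A[1][1] + B[1][1] = 6 + 2 = 8, A[1][2] + B[2][1] = -4 + 6 = 2) = 2 (attained at k = 2)
  C[1][2] = min over k of (A[1][0] + B[0][2] = 10 + 9 = 19, A[1][1] + B[1][2] = 6 + -1 = 5, A[1][2] + B[2][2] = -4 + -4 = -8) = -8 (attained at k = 2)
  C[2][0] = min over k of (A[2][0] + B[0][0] = 3 + 9 = 12, A[2][1] + B[1][0] = -2 + 1 = -1, A[2][2] + B[2][0] = 3 + 10 = 13) = -1 (attained at k = 1)
  C[2][1] = min over k of (A[2][0] + B[0][1] = 3 + 0 = 3, A[2][1] + B[1][1] = -2 + 2 = 0, A[2][2] + B[2][1] = 3 + 6 = 9) = 0 (attained at k = 1)
  C[2][2] = min over k of (A[2][0] + B[0][2] = 3 + 9 = 12, A[2][1] + B[1][2] = -2 + -1 = -3, A[2][2] + B[2][2] = 3 + -4 = -1) = -3 (attained at k = 1)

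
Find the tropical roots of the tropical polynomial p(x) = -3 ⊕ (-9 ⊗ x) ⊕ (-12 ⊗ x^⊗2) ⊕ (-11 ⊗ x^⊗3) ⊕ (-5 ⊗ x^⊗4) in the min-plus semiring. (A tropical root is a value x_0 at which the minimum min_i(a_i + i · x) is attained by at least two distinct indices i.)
Roots: {-6, -1, 3, 6}

Each tropical root is a break point of the lower envelope of the lines y = a_i + i · x (there are 5 lines, with slopes 0, 1, ..., 4). Only the lines that attain the minimum somewhere contribute to roots; other lines are dominated. Here the surviving (envelope) indices are i = 4, i = 3, i = 2, i = 1, i = 0.
Intersections between consecutive envelope lines give the roots: for adjacent envelope indices i < j the intersection is x = (a_i − a_j) / (j − i). Reading off the sorted break points: {-6, -1, 3, 6}.
Verification: at each break x_0, at least two indices attain the minimum of min_i(a_i + i · x_0).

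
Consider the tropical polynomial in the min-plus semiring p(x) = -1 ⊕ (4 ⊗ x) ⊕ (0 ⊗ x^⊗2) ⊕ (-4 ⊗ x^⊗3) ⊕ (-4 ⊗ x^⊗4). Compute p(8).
p(8) = -1

A tropical monomial a ⊗ x^⊗i evaluates to a + i · x. Evaluating each term at x = 8:
  Term 0 contributes -1 + 0 · 8 = -1
  Term 1 contributes 4 + 1 · 8 = 12
  Term 2 contributes 0 + 2 · 8 = 16
  Term 3 contributes -4 + 3 · 8 = 20
  Term 4 contributes -4 + 4 · 8 = 28
p(8) = ⊕ of these = min[-1, 12, 16, 20, 28] = -1.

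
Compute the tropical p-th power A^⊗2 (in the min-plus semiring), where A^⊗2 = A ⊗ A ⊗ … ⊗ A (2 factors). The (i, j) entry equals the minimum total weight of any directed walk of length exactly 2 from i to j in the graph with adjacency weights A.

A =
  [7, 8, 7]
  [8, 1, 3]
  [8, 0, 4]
A^⊗2 =
  [14, 7, 11]
  [9, 2, 4]
  [8, 1, 3]

Each entry (A^⊗2)_ij equals the minimum over all length-2 walks i = v_0 → v_1 → … → v_2 = j of Σ_t A[v_t][v_{t+1}]. For example, for (i, j) = (0, 2) we minimise over 3 possible intermediate vertex sequences; the minimum is 11, attained along the walk 0 → 1 → 2.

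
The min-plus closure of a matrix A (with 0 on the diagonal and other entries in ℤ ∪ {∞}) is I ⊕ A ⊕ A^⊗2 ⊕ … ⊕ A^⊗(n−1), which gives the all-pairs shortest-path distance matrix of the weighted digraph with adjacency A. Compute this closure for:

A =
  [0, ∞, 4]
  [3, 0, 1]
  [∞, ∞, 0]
Closure =
  [0, ∞, 4]
  [3, 0, 1]
  [∞, ∞, 0]

This is the Floyd-Warshall all-pairs shortest-path computation. For each intermediate vertex k = 0, 1, …, 2, update dist[i][j] ← min(dist[i][j], dist[i][k] + dist[k][j]). The final matrix gives, for each (i, j), the minimum total weight of any directed path from i to j (possibly empty when i = j).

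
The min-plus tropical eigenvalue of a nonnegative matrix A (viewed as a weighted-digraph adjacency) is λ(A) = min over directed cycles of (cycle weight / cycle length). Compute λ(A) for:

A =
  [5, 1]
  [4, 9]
λ(A) = 5/2

Enumerate directed cycles and compute their means (weight / length). Sample:
  cycle 0 → 0: weight = 5, length = 1, mean = 5/1 ≈ 5.000
  cycle 1 → 1: weight = 9, length = 1, mean = 9/1 ≈ 9.000
  cycle 0 → 1 → 0: weight = 5, length = 2, mean = 5/2 ≈ 2.500
  cycle 1 → 0 → 1: weight = 5, length = 2, mean = 5/2 ≈ 2.500
Minimum mean = 2.500, attained e.g. along the cycle 0 → 1 → 0 with weight 5 and length 2. So λ(A) = 5/2 = 5/2.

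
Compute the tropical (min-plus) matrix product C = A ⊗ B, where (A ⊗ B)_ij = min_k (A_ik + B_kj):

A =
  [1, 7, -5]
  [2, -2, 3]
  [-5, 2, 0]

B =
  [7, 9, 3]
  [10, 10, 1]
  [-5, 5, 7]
A ⊗ B =
  [-10, 0, 2]
  [-2, 8, -1]
  [-5, 4, -2]

Apply the min-plus product entry-by-entry:
  C[0][0] = min over k of (A[0][0] + B[0][0] = 1 + 7 = 8, A[0][1] + B[1][0] = 7 + 10 = 17, A[0][2] + B[2][0] = -5 + -5 = -10) = -10 (attained at k = 2)
  C[0][1] = min over k of (A[0][0] + B[0][1] = 1 + 9 = 10, A[0][1] + B[1][1] = 7 + 10 = 17, A[0][2] + B[2][1] = -5 + 5 = 0) = 0 (attained at k = 2)
  C[0][2] = min over k of (A[0][0] + B[0][2] = 1 + 3 = 4, A[0][1] + B[1][2] = 7 + 1 = 8, A[0][2] + B[2][2] = -5 + 7 = 2) = 2 (attained at k = 2)
  C[1][0] = min over k of (A[1][0] + B[0][0] = 2 + 7 = 9, A[1][1] + B[1][0] = -2 + 10 = 8, A[1][2] + B[2][0] = 3 + -5 = -2) = -2 (attained at k = 2)
  C[1][1] = min over k of (A[1][0] + B[0][1] = 2 + 9 = 11, A[1][1] + B[1][1] = -2 + 10 = 8, A[1][2] + B[2][1] = 3 + 5 = 8) = 8 (attained at k = 1)
  C[1][2] = min over k of (A[1][0] + B[0][2] = 2 + 3 = 5, A[1][1] + B[1][2] = -2 + 1 = -1, A[1][2] + B[2][2] = 3 + 7 = 10) = -1 (attained at k = 1)
  C[2][0] = min over k of (A[2][0] + B[0][0] = -5 + 7 = 2, A[2][1] + B[1][0] = 2 + 10 = 12, A[2][2] + B[2][0] = 0 + -5 = -5) = -5 (attained at k = 2)
  C[2][1] = min over k of (A[2][0] + B[0][1] = -5 + 9 = 4, A[2][1] + B[1][1] = 2 + 10 = 12, A[2][2] + B[2][1] = 0 + 5 = 5) = 4 (attained at k = 0)
  C[2][2] = min over k of (A[2][0] + B[0][2] = -5 + 3 = -2, A[2][1] + B[1][2] = 2 + 1 = 3, A[2][2] + B[2][2] = 0 + 7 = 7) = -2 (attained at k = 0)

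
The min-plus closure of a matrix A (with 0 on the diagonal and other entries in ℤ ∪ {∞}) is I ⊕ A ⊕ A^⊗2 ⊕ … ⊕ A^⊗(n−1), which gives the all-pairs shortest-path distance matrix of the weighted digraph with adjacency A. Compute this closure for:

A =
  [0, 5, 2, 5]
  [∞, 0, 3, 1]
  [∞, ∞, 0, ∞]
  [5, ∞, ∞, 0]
Closure =
  [0, 5, 2, 5]
  [6, 0, 3, 1]
  [∞, ∞, 0, ∞]
  [5, 10, 7, 0]

This is the Floyd-Warshall all-pairs shortest-path computation. For each intermediate vertex k = 0, 1, …, 3, update dist[i][j] ← min(dist[i][j], dist[i][k] + dist[k][j]). The final matrix gives, for each (i, j), the minimum total weight of any directed path from i to j (possibly empty when i = j).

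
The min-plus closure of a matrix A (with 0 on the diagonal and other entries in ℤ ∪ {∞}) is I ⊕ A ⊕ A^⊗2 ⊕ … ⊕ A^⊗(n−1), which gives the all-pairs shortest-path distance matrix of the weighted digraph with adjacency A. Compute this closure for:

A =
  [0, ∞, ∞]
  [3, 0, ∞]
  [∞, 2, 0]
Closure =
  [0, ∞, ∞]
  [3, 0, ∞]
  [5, 2, 0]

This is the Floyd-Warshall all-pairs shortest-path computation. For each intermediate vertex k = 0, 1, …, 2, update dist[i][j] ← min(dist[i][j], dist[i][k] + dist[k][j]). The final matrix gives, for each (i, j), the minimum total weight of any directed path from i to j (possibly empty when i = j).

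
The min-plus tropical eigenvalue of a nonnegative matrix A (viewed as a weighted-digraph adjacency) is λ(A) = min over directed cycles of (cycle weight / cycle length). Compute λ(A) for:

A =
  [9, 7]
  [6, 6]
λ(A) = 6

Enumerate directed cycles and compute their means (weight / length). Sample:
  cycle 0 → 0: weight = 9, length = 1, mean = 9/1 ≈ 9.000
  cycle 1 → 1: weight = 6, length = 1, mean = 6/1 ≈ 6.000
  cycle 0 → 1 → 0: weight = 13, length = 2, mean = 13/2 ≈ 6.500
  cycle 1 → 0 → 1: weight = 13, length = 2, mean = 13/2 ≈ 6.500
Minimum mean = 6.000, attained e.g. along the cycle 1 → 1 with weight 6 and length 1. So λ(A) = 6/1 = 6.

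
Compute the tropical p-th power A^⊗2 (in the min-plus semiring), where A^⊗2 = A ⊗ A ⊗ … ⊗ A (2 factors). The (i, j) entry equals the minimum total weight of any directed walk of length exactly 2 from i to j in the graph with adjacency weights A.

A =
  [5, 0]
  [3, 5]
A^⊗2 =
  [3, 5]
  [8, 3]

Each entry (A^⊗2)_ij equals the minimum over all length-2 walks i = v_0 → v_1 → … → v_2 = j of Σ_t A[v_t][v_{t+1}]. For example, for (i, j) = (0, 1) we minimise over 2 possible intermediate vertex sequences; the minimum is 5, attained along the walk 0 → 0 → 1.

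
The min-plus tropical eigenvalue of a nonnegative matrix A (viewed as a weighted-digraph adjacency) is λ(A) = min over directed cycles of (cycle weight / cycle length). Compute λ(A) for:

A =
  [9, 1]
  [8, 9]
λ(A) = 9/2

Enumerate directed cycles and compute their means (weight / length). Sample:
  cycle 0 → 0: weight = 9, length = 1, mean = 9/1 ≈ 9.000
  cycle 1 → 1: weight = 9, length = 1, mean = 9/1 ≈ 9.000
  cycle 0 → 1 → 0: weight = 9, length = 2, mean = 9/2 ≈ 4.500
  cycle 1 → 0 → 1: weight = 9, length = 2, mean = 9/2 ≈ 4.500
Minimum mean = 4.500, attained e.g. along the cycle 0 → 1 → 0 with weight 9 and length 2. So λ(A) = 9/2 = 9/2.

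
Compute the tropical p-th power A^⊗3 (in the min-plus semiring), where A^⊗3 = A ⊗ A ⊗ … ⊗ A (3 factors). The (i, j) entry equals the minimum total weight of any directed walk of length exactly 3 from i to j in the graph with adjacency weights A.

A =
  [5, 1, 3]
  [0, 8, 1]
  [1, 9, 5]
A^⊗3 =
  [3, 2, 4]
  [1, 3, 2]
  [2, 7, 3]

Each entry (A^⊗3)_ij equals the minimum over all length-3 walks i = v_0 → v_1 → … → v_3 = j of Σ_t A[v_t][v_{t+1}]. For example, for (i, j) = (0, 2) we minimise over 9 possible intermediate vertex sequences; the minimum is 4, attained along the walk 0 → 1 → 0 → 2.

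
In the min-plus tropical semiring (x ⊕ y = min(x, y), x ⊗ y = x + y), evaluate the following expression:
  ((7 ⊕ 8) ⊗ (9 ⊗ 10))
((7 ⊕ 8) ⊗ (9 ⊗ 10)) = 26

Expand innermost to outermost. Recall ⊕ takes the minimum of its arguments and ⊗ takes their sum. Working out the expression ((7 ⊕ 8) ⊗ (9 ⊗ 10)) gives 26.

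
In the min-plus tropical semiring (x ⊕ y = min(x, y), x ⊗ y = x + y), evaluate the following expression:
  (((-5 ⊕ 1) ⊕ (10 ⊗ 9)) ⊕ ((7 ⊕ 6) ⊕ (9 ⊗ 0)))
(((-5 ⊕ 1) ⊕ (10 ⊗ 9)) ⊕ ((7 ⊕ 6) ⊕ (9 ⊗ 0))) = -5

Expand innermost to outermost. Recall ⊕ takes the minimum of its arguments and ⊗ takes their sum. Working out the expression (((-5 ⊕ 1) ⊕ (10 ⊗ 9)) ⊕ ((7 ⊕ 6) ⊕ (9 ⊗ 0))) gives -5.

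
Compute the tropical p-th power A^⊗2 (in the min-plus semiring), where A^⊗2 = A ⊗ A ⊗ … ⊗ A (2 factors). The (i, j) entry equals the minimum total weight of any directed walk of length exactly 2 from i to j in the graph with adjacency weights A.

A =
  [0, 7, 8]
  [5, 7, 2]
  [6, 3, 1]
A^⊗2 =
  [0, 7, 8]
  [5, 5, 3]
  [6, 4, 2]

Each entry (A^⊗2)_ij equals the minimum over all length-2 walks i = v_0 → v_1 → … → v_2 = j of Σ_t A[v_t][v_{t+1}]. For example, for (i, j) = (0, 2) we minimise over 3 possible intermediate vertex sequences; the minimum is 8, attained along the walk 0 → 0 → 2.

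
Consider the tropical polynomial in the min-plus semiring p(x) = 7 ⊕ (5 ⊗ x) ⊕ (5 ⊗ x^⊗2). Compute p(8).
p(8) = 7

A tropical monomial a ⊗ x^⊗i evaluates to a + i · x. Evaluating each term at x = 8:
  Term 0 contributes 7 + 0 · 8 = 7
  Term 1 contributes 5 + 1 · 8 = 13
  Term 2 contributes 5 + 2 · 8 = 21
p(8) = ⊕ of these = min[7, 13, 21] = 7.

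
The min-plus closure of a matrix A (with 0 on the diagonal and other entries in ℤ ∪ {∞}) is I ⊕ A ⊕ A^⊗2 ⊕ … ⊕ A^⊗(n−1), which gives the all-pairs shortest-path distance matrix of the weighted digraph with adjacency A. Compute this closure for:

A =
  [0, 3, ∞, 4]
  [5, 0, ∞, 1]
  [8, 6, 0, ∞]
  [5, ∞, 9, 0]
Closure =
  [0, 3, 13, 4]
  [5, 0, 10, 1]
  [8, 6, 0, 7]
  [5, 8, 9, 0]

This is the Floyd-Warshall all-pairs shortest-path computation. For each intermediate vertex k = 0, 1, …, 3, update dist[i][j] ← min(dist[i][j], dist[i][k] + dist[k][j]). The final matrix gives, for each (i, j), the minimum total weight of any directed path from i to j (possibly empty when i = j).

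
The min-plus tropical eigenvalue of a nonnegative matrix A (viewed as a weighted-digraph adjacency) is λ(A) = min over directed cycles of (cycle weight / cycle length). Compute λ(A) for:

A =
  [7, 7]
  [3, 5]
λ(A) = 5

Enumerate directed cycles and compute their means (weight / length). Sample:
  cycle 0 → 0: weight = 7, length = 1, mean = 7/1 ≈ 7.000
  cycle 1 → 1: weight = 5, length = 1, mean = 5/1 ≈ 5.000
  cycle 0 → 1 → 0: weight = 10, length = 2, mean = 10/2 ≈ 5.000
  cycle 1 → 0 → 1: weight = 10, length = 2, mean = 10/2 ≈ 5.000
Minimum mean = 5.000, attained e.g. along the cycle 1 → 1 with weight 5 and length 1. So λ(A) = 5/1 = 5.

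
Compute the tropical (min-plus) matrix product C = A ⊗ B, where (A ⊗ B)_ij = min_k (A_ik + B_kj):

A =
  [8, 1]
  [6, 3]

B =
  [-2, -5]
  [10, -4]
A ⊗ B =
  [6, -3]
  [4, -1]

Apply the min-plus product entry-by-entry:
  C[0][0] = min over k of (A[0][0] + B[0][0] = 8 + -2 = 6, A[0][1] + B[1][0] = 1 + 10 = 11) = 6 (attained at k = 0)
  C[0][1] = min over k of (A[0][0] + B[0][1] = 8 + -5 = 3, A[0][1] + B[1][1] = 1 + -4 = -3) = -3 (attained at k = 1)
  C[1][0] = min over k of (A[1][0] + B[0][0] = 6 + -2 = 4, A[1][1] + B[1][0] = 3 + 10 = 13) = 4 (attained at k = 0)
  C[1][1] = min over k of (A[1][0] + B[0][1] = 6 + -5 = 1, A[1][1] + B[1][1] = 3 + -4 = -1) = -1 (attained at k = 1)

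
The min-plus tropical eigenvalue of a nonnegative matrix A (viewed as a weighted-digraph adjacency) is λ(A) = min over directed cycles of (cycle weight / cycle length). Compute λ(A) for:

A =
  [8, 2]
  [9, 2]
λ(A) = 2

Enumerate directed cycles and compute their means (weight / length). Sample:
  cycle 0 → 0: weight = 8, length = 1, mean = 8/1 ≈ 8.000
  cycle 1 → 1: weight = 2, length = 1, mean = 2/1 ≈ 2.000
  cycle 0 → 1 → 0: weight = 11, length = 2, mean = 11/2 ≈ 5.500
  cycle 1 → 0 → 1: weight = 11, length = 2, mean = 11/2 ≈ 5.500
Minimum mean = 2.000, attained e.g. along the cycle 1 → 1 with weight 2 and length 1. So λ(A) = 2/1 = 2.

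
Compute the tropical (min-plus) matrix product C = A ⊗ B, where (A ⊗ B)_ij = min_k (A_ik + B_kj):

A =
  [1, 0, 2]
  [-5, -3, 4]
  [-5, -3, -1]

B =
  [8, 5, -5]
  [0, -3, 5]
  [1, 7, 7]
A ⊗ B =
  [0, -3, -4]
  [-3, -6, -10]
  [-3, -6, -10]

Apply the min-plus product entry-by-entry:
  C[0][0] = min over k of (A[0][0] + B[0][0] = 1 + 8 = 9, A[0][1] + B[1][0] = 0 + 0 = 0, A[0][2] + B[2][0] = 2 + 1 = 3) = 0 (attained at k = 1)
  C[0][1] = min over k of (A[0][0] + B[0][1] = 1 + 5 = 6, A[0][1] + B[1][1] = 0 + -3 = -3, A[0][2] + B[2][1] = 2 + 7 = 9) = -3 (attained at k = 1)
  C[0][2] = min over k of (A[0][0] + B[0][2] = 1 + -5 = -4, A[0][1] + B[1][2] = 0 + 5 = 5, A[0][2] + B[2][2] = 2 + 7 = 9) = -4 (attained at k = 0)
  C[1][0] = min over k of (A[1][0] + B[0][0] = -5 + 8 = 3, A[1][1] + B[1][0] = -3 + 0 = -3, A[1][2] + B[2][0] = 4 + 1 = 5) = -3 (attained at k = 1)
  C[1][1] = min over k of (A[1][0] + B[0][1] = -5 + 5 = 0, A[1][1] + B[1][1] = -3 + -3 = -6, A[1][2] + B[2][1] = 4 + 7 = 11) = -6 (attained at k = 1)
  C[1][2] = min over k of (A[1][0] + B[0][2] = -5 + -5 = -10, A[1][1] + B[1][2] = -3 + 5 = 2, A[1][2] + B[2][2] = 4 + 7 = 11) = -10 (attained at k = 0)
  C[2][0] = min over k of (A[2][0] + B[0][0] = -5 + 8 = 3, A[2][1] + B[1][0] = -3 + 0 = -3, A[2][2] + B[2][0] = -1 + 1 = 0) = -3 (attained at k = 1)
  C[2][1] = min over k of (A[2][0] + B[0][1] = -5 + 5 = 0, A[2][1] + B[1][1] = -3 + -3 = -6, A[2][2] + B[2][1] = -1 + 7 = 6) = -6 (attained at k = 1)
  C[2][2] = min over k of (A[2][0] + B[0][2] = -5 + -5 = -10, A[2][1] + B[1][2] = -3 + 5 = 2, A[2][2] + B[2][2] = -1 + 7 = 6) = -10 (attained at k = 0)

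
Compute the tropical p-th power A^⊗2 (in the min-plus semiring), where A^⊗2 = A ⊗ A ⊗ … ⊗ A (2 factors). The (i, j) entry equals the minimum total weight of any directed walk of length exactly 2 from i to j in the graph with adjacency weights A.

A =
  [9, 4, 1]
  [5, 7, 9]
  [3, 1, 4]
A^⊗2 =
  [4, 2, 5]
  [12, 9, 6]
  [6, 5, 4]

Each entry (A^⊗2)_ij equals the minimum over all length-2 walks i = v_0 → v_1 → … → v_2 = j of Σ_t A[v_t][v_{t+1}]. For example, for (i, j) = (0, 2) we minimise over 3 possible intermediate vertex sequences; the minimum is 5, attained along the walk 0 → 2 → 2.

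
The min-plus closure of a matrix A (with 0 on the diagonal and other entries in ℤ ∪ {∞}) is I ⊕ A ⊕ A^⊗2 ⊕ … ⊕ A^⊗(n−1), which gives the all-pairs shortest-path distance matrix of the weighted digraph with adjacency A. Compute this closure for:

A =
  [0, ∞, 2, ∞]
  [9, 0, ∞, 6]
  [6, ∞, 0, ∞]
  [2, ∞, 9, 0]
Closure =
  [0, ∞, 2, ∞]
  [8, 0, 10, 6]
  [6, ∞, 0, ∞]
  [2, ∞, 4, 0]

This is the Floyd-Warshall all-pairs shortest-path computation. For each intermediate vertex k = 0, 1, …, 3, update dist[i][j] ← min(dist[i][j], dist[i][k] + dist[k][j]). The final matrix gives, for each (i, j), the minimum total weight of any directed path from i to j (possibly empty when i = j).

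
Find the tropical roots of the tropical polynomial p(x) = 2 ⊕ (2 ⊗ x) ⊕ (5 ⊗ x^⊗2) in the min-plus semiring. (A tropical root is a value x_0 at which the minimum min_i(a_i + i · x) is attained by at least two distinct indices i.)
Roots: {-3, 0}

Each tropical root is a break point of the lower envelope of the lines y = a_i + i · x (there are 3 lines, with slopes 0, 1, ..., 2). Only the lines that attain the minimum somewhere contribute to roots; other lines are dominated. Here the surviving (envelope) indices are i = 2, i = 1, i = 0.
Intersections between consecutive envelope lines give the roots: for adjacent envelope indices i < j the intersection is x = (a_i − a_j) / (j − i). Reading off the sorted break points: {-3, 0}.
Verification: at each break x_0, at least two indices attain the minimum of min_i(a_i + i · x_0).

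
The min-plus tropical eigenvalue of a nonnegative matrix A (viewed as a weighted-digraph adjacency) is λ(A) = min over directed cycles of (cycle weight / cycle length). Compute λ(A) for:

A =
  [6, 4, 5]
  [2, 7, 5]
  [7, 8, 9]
λ(A) = 3

Enumerate directed cycles and compute their means (weight / length). Sample:
  cycle 0 → 0: weight = 6, length = 1, mean = 6/1 ≈ 6.000
  cycle 1 → 1: weight = 7, length = 1, mean = 7/1 ≈ 7.000
  cycle 2 → 2: weight = 9, length = 1, mean = 9/1 ≈ 9.000
  cycle 0 → 1 → 0: weight = 6, length = 2, mean = 6/2 ≈ 3.000
  cycle 0 → 2 → 0: weight = 12, length = 2, mean = 12/2 ≈ 6.000
  cycle 1 → 0 → 1: weight = 6, length = 2, mean = 6/2 ≈ 3.000
Minimum mean = 3.000, attained e.g. along the cycle 0 → 1 → 0 with weight 6 and length 2. So λ(A) = 6/2 = 3.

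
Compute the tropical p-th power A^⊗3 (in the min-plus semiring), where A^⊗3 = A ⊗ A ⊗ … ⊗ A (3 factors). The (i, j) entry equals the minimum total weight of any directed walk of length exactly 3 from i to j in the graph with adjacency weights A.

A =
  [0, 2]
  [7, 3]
A^⊗3 =
  [0, 2]
  [7, 9]

Each entry (A^⊗3)_ij equals the minimum over all length-3 walks i = v_0 → v_1 → … → v_3 = j of Σ_t A[v_t][v_{t+1}]. For example, for (i, j) = (0, 1) we minimise over 4 possible intermediate vertex sequences; the minimum is 2, attained along the walk 0 → 0 → 0 → 1.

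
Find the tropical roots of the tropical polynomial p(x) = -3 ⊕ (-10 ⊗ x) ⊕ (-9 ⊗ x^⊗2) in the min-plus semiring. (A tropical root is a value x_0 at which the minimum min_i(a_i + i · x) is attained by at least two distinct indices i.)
Roots: {-1, 7}

Each tropical root is a break point of the lower envelope of the lines y = a_i + i · x (there are 3 lines, with slopes 0, 1, ..., 2). Only the lines that attain the minimum somewhere contribute to roots; other lines are dominated. Here the surviving (envelope) indices are i = 2, i = 1, i = 0.
Intersections between consecutive envelope lines give the roots: for adjacent envelope indices i < j the intersection is x = (a_i − a_j) / (j − i). Reading off the sorted break points: {-1, 7}.
Verification: at each break x_0, at least two indices attain the minimum of min_i(a_i + i · x_0).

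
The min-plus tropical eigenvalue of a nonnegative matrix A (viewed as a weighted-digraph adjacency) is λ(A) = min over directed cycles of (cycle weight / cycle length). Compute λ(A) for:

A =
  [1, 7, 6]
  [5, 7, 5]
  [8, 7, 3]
λ(A) = 1

Enumerate directed cycles and compute their means (weight / length). Sample:
  cycle 0 → 0: weight = 1, length = 1, mean = 1/1 ≈ 1.000
  cycle 1 → 1: weight = 7, length = 1, mean = 7/1 ≈ 7.000
  cycle 2 → 2: weight = 3, length = 1, mean = 3/1 ≈ 3.000
  cycle 0 → 1 → 0: weight = 12, length = 2, mean = 12/2 ≈ 6.000
  cycle 0 → 2 → 0: weight = 14, length = 2, mean = 14/2 ≈ 7.000
  cycle 1 → 0 → 1: weight = 12, length = 2, mean = 12/2 ≈ 6.000
Minimum mean = 1.000, attained e.g. along the cycle 0 → 0 with weight 1 and length 1. So λ(A) = 1/1 = 1.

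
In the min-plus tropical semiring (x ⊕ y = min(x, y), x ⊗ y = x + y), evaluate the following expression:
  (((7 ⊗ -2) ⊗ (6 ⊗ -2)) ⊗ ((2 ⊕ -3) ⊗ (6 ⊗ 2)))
(((7 ⊗ -2) ⊗ (6 ⊗ -2)) ⊗ ((2 ⊕ -3) ⊗ (6 ⊗ 2))) = 14

Expand innermost to outermost. Recall ⊕ takes the minimum of its arguments and ⊗ takes their sum. Working out the expression (((7 ⊗ -2) ⊗ (6 ⊗ -2)) ⊗ ((2 ⊕ -3) ⊗ (6 ⊗ 2))) gives 14.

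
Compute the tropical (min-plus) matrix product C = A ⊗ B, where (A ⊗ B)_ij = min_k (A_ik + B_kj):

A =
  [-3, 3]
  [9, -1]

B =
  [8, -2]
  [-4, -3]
A ⊗ B =
  [-1, -5]
  [-5, -4]

Apply the min-plus product entry-by-entry:
  C[0][0] = min over k of (A[0][0] + B[0][0] = -3 + 8 = 5, A[0][1] + B[1][0] = 3 + -4 = -1) = -1 (attained at k = 1)
  C[0][1] = min over k of (A[0][0] + B[0][1] = -3 + -2 = -5, A[0][1] + B[1][1] = 3 + -3 = 0) = -5 (attained at k = 0)
  C[1][0] = min over k of (A[1][0] + B[0][0] = 9 + 8 = 17, A[1][1] + B[1][0] = -1 + -4 = -5) = -5 (attained at k = 1)
  C[1][1] = min over k of (A[1][0] + B[0][1] = 9 + -2 = 7, A[1][1] + B[1][1] = -1 + -3 = -4) = -4 (attained at k = 1)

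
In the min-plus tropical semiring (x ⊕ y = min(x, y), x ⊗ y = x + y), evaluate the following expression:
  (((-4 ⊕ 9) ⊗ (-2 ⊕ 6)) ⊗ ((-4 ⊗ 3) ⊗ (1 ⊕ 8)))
(((-4 ⊕ 9) ⊗ (-2 ⊕ 6)) ⊗ ((-4 ⊗ 3) ⊗ (1 ⊕ 8))) = -6

Expand innermost to outermost. Recall ⊕ takes the minimum of its arguments and ⊗ takes their sum. Working out the expression (((-4 ⊕ 9) ⊗ (-2 ⊕ 6)) ⊗ ((-4 ⊗ 3) ⊗ (1 ⊕ 8))) gives -6.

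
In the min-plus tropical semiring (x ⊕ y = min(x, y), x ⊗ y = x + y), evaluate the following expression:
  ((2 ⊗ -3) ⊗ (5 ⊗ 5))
((2 ⊗ -3) ⊗ (5 ⊗ 5)) = 9

Expand innermost to outermost. Recall ⊕ takes the minimum of its arguments and ⊗ takes their sum. Working out the expression ((2 ⊗ -3) ⊗ (5 ⊗ 5)) gives 9.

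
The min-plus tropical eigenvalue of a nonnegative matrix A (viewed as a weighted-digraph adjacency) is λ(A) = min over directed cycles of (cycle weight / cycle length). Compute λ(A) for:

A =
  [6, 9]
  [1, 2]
λ(A) = 2

Enumerate directed cycles and compute their means (weight / length). Sample:
  cycle 0 → 0: weight = 6, length = 1, mean = 6/1 ≈ 6.000
  cycle 1 → 1: weight = 2, length = 1, mean = 2/1 ≈ 2.000
  cycle 0 → 1 → 0: weight = 10, length = 2, mean = 10/2 ≈ 5.000
  cycle 1 → 0 → 1: weight = 10, length = 2, mean = 10/2 ≈ 5.000
Minimum mean = 2.000, attained e.g. along the cycle 1 → 1 with weight 2 and length 1. So λ(A) = 2/1 = 2.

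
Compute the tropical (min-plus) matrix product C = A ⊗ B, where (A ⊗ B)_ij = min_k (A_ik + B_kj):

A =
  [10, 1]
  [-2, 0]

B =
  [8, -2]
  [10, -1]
A ⊗ B =
  [11, 0]
  [6, -4]

Apply the min-plus product entry-by-entry:
  C[0][0] = min over k of (A[0][0] + B[0][0] = 10 + 8 = 18, A[0][1] + B[1][0] = 1 + 10 = 11) = 11 (attained at k = 1)
  C[0][1] = min over k of (A[0][0] + B[0][1] = 10 + -2 = 8, A[0][1] + B[1][1] = 1 + -1 = 0) = 0 (attained at k = 1)
  C[1][0] = min over k of (A[1][0] + B[0][0] = -2 + 8 = 6, A[1][1] + B[1][0] = 0 + 10 = 10) = 6 (attained at k = 0)
  C[1][1] = min over k of (A[1][0] + B[0][1] = -2 + -2 = -4, A[1][1] + B[1][1] = 0 + -1 = -1) = -4 (attained at k = 0)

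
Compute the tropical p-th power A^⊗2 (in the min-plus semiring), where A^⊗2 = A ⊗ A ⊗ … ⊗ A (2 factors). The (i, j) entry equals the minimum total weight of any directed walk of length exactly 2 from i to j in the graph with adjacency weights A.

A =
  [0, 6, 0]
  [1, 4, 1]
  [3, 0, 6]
A^⊗2 =
  [0, 0, 0]
  [1, 1, 1]
  [1, 4, 1]

Each entry (A^⊗2)_ij equals the minimum over all length-2 walks i = v_0 → v_1 → … → v_2 = j of Σ_t A[v_t][v_{t+1}]. For example, for (i, j) = (0, 2) we minimise over 3 possible intermediate vertex sequences; the minimum is 0, attained along the walk 0 → 0 → 2.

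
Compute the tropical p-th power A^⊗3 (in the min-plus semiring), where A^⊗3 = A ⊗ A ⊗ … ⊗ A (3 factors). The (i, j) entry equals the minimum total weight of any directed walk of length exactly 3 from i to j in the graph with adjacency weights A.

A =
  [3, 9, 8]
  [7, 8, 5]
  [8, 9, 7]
A^⊗3 =
  [9, 15, 14]
  [13, 19, 18]
  [14, 20, 19]

Each entry (A^⊗3)_ij equals the minimum over all length-3 walks i = v_0 → v_1 → … → v_3 = j of Σ_t A[v_t][v_{t+1}]. For example, for (i, j) = (0, 2) we minimise over 9 possible intermediate vertex sequences; the minimum is 14, attained along the walk 0 → 0 → 0 → 2.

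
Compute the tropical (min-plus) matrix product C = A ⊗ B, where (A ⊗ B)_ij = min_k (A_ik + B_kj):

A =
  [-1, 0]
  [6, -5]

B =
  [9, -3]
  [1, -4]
A ⊗ B =
  [1, -4]
  [-4, -9]

Apply the min-plus product entry-by-entry:
  C[0][0] = min over k of (A[0][0] + B[0][0] = -1 + 9 = 8, A[0][1] + B[1][0] = 0 + 1 = 1) = 1 (attained at k = 1)
  C[0][1] = min over k of (A[0][0] + B[0][1] = -1 + -3 = -4, A[0][1] + B[1][1] = 0 + -4 = -4) = -4 (attained at k = 0)
  C[1][0] = min over k of (A[1][0] + B[0][0] = 6 + 9 = 15, A[1][1] + B[1][0] = -5 + 1 = -4) = -4 (attained at k = 1)
  C[1][1] = min over k of (A[1][0] + B[0][1] = 6 + -3 = 3, A[1][1] + B[1][1] = -5 + -4 = -9) = -9 (attained at k = 1)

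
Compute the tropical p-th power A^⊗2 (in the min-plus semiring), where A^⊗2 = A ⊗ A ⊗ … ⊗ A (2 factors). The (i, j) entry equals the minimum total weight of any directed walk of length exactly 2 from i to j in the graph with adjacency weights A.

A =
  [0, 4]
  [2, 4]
A^⊗2 =
  [0, 4]
  [2, 6]

Each entry (A^⊗2)_ij equals the minimum over all length-2 walks i = v_0 → v_1 → … → v_2 = j of Σ_t A[v_t][v_{t+1}]. For example, for (i, j) = (0, 1) we minimise over 2 possible intermediate vertex sequences; the minimum is 4, attained along the walk 0 → 0 → 1.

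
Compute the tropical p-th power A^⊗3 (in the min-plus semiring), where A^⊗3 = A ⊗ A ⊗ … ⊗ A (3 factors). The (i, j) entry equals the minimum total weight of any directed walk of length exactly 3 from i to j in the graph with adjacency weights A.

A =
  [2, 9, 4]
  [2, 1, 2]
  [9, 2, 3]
A^⊗3 =
  [6, 7, 8]
  [4, 3, 4]
  [5, 4, 5]

Each entry (A^⊗3)_ij equals the minimum over all length-3 walks i = v_0 → v_1 → … → v_3 = j of Σ_t A[v_t][v_{t+1}]. For example, for (i, j) = (0, 2) we minimise over 9 possible intermediate vertex sequences; the minimum is 8, attained along the walk 0 → 0 → 0 → 2.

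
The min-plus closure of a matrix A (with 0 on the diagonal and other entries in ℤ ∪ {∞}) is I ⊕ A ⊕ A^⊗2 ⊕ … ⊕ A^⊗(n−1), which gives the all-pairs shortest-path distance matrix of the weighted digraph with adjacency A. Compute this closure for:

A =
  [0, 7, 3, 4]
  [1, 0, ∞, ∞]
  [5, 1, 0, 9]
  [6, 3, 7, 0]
Closure =
  [0, 4, 3, 4]
  [1, 0, 4, 5]
  [2, 1, 0, 6]
  [4, 3, 7, 0]

This is the Floyd-Warshall all-pairs shortest-path computation. For each intermediate vertex k = 0, 1, …, 3, update dist[i][j] ← min(dist[i][j], dist[i][k] + dist[k][j]). The final matrix gives, for each (i, j), the minimum total weight of any directed path from i to j (possibly empty when i = j).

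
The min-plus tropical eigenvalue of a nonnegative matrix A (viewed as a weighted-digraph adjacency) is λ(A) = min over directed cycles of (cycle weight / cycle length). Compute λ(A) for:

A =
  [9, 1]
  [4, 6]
λ(A) = 5/2

Enumerate directed cycles and compute their means (weight / length). Sample:
  cycle 0 → 0: weight = 9, length = 1, mean = 9/1 ≈ 9.000
  cycle 1 → 1: weight = 6, length = 1, mean = 6/1 ≈ 6.000
  cycle 0 → 1 → 0: weight = 5, length = 2, mean = 5/2 ≈ 2.500
  cycle 1 → 0 → 1: weight = 5, length = 2, mean = 5/2 ≈ 2.500
Minimum mean = 2.500, attained e.g. along the cycle 0 → 1 → 0 with weight 5 and length 2. So λ(A) = 5/2 = 5/2.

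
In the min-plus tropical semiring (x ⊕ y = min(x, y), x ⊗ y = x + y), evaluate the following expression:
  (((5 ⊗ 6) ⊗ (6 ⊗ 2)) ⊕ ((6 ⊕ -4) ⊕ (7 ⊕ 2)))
(((5 ⊗ 6) ⊗ (6 ⊗ 2)) ⊕ ((6 ⊕ -4) ⊕ (7 ⊕ 2))) = -4

Expand innermost to outermost. Recall ⊕ takes the minimum of its arguments and ⊗ takes their sum. Working out the expression (((5 ⊗ 6) ⊗ (6 ⊗ 2)) ⊕ ((6 ⊕ -4) ⊕ (7 ⊕ 2))) gives -4.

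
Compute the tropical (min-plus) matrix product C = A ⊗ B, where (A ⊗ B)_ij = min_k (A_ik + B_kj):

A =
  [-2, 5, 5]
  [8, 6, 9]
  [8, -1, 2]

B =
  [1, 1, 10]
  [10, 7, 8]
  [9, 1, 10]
A ⊗ B =
  [-1, -1, 8]
  [9, 9, 14]
  [9, 3, 7]

Apply the min-plus product entry-by-entry:
  C[0][0] = min over k of (A[0][0] + B[0][0] = -2 + 1 = -1, A[0][1] + B[1][0] = 5 + 10 = 15, A[0][2] + B[2][0] = 5 + 9 = 14) = -1 (attained at k = 0)
  C[0][1] = min over k of (A[0][0] + B[0][1] = -2 + 1 = -1, A[0][1] + B[1][1] = 5 + 7 = 12, A[0][2] + B[2][1] = 5 + 1 = 6) = -1 (attained at k = 0)
  C[0][2] = min over k of (A[0][0] + B[0][2] = -2 + 10 = 8, A[0][1] + B[1][2] = 5 + 8 = 13, A[0][2] + B[2][2] = 5 + 10 = 15) = 8 (attained at k = 0)
  C[1][0] = min over k of (A[1][0] + B[0][0] = 8 + 1 = 9, A[1][1] + B[1][0] = 6 + 10 = 16, A[1][2] + B[2][0] = 9 + 9 = 18) = 9 (attained at k = 0)
  C[1][1] = min over k of (A[1][0] + B[0][1] = 8 + 1 = 9, A[1][1] + B[1][1] = 6 + 7 = 13, A[1][2] + B[2][1] = 9 + 1 = 10) = 9 (attained at k = 0)
  C[1][2] = min over k of (A[1][0] + B[0][2] = 8 + 10 = 18, A[1][1] + B[1][2] = 6 + 8 = 14, A[1][2] + B[2][2] = 9 + 10 = 19) = 14 (attained at k = 1)
  C[2][0] = min over k of (A[2][0] + B[0][0] = 8 + 1 = 9, A[2][1] + B[1][0] = -1 + 10 = 9, A[2][2] + B[2][0] = 2 + 9 = 11) = 9 (attained at k = 0)
  C[2][1] = min over k of (A[2][0] + B[0][1] = 8 + 1 = 9, A[2][1] + B[1][1] = -1 + 7 = 6, A[2][2] + B[2][1] = 2 + 1 = 3) = 3 (attained at k = 2)
  C[2][2] = min over k of (A[2][0] + B[0][2] = 8 + 10 = 18, A[2][1] + B[1][2] = -1 + 8 = 7, A[2][2] + B[2][2] = 2 + 10 = 12) = 7 (attained at k = 1)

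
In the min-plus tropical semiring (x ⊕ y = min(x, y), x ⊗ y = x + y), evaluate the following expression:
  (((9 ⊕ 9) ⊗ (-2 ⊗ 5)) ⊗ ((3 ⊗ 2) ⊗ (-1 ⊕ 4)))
(((9 ⊕ 9) ⊗ (-2 ⊗ 5)) ⊗ ((3 ⊗ 2) ⊗ (-1 ⊕ 4))) = 16

Expand innermost to outermost. Recall ⊕ takes the minimum of its arguments and ⊗ takes their sum. Working out the expression (((9 ⊕ 9) ⊗ (-2 ⊗ 5)) ⊗ ((3 ⊗ 2) ⊗ (-1 ⊕ 4))) gives 16.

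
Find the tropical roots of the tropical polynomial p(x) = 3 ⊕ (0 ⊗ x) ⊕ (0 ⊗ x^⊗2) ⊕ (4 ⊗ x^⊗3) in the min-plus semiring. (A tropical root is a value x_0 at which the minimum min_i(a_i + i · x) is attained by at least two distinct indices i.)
Roots: {-4, 0, 3}

Each tropical root is a break point of the lower envelope of the lines y = a_i + i · x (there are 4 lines, with slopes 0, 1, ..., 3). Only the lines that attain the minimum somewhere contribute to roots; other lines are dominated. Here the surviving (envelope) indices are i = 3, i = 2, i = 1, i = 0.
Intersections between consecutive envelope lines give the roots: for adjacent envelope indices i < j the intersection is x = (a_i − a_j) / (j − i). Reading off the sorted break points: {-4, 0, 3}.
Verification: at each break x_0, at least two indices attain the minimum of min_i(a_i + i · x_0).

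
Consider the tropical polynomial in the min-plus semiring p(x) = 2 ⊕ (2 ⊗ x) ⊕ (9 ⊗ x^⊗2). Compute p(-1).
p(-1) = 1

A tropical monomial a ⊗ x^⊗i evaluates to a + i · x. Evaluating each term at x = -1:
  Term 0 contributes 2 + 0 · -1 = 2
  Term 1 contributes 2 + 1 · -1 = 1
  Term 2 contributes 9 + 2 · -1 = 7
p(-1) = ⊕ of these = min[2, 1, 7] = 1.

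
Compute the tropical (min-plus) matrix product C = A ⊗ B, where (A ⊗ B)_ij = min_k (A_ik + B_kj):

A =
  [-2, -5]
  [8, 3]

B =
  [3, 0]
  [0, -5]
A ⊗ B =
  [-5, -10]
  [3, -2]

Apply the min-plus product entry-by-entry:
  C[0][0] = min over k of (A[0][0] + B[0][0] = -2 + 3 = 1, A[0][1] + B[1][0] = -5 + 0 = -5) = -5 (attained at k = 1)
  C[0][1] = min over k of (A[0][0] + B[0][1] = -2 + 0 = -2, A[0][1] + B[1][1] = -5 + -5 = -10) = -10 (attained at k = 1)
  C[1][0] = min over k of (A[1][0] + B[0][0] = 8 + 3 = 11, A[1][1] + B[1][0] = 3 + 0 = 3) = 3 (attained at k = 1)
  C[1][1] = min over k of (A[1][0] + B[0][1] = 8 + 0 = 8, A[1][1] + B[1][1] = 3 + -5 = -2) = -2 (attained at k = 1)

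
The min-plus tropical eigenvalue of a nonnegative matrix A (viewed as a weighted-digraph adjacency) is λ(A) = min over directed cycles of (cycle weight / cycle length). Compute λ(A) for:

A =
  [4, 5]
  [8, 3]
λ(A) = 3

Enumerate directed cycles and compute their means (weight / length). Sample:
  cycle 0 → 0: weight = 4, length = 1, mean = 4/1 ≈ 4.000
  cycle 1 → 1: weight = 3, length = 1, mean = 3/1 ≈ 3.000
  cycle 0 → 1 → 0: weight = 13, length = 2, mean = 13/2 ≈ 6.500
  cycle 1 → 0 → 1: weight = 13, length = 2, mean = 13/2 ≈ 6.500
Minimum mean = 3.000, attained e.g. along the cycle 1 → 1 with weight 3 and length 1. So λ(A) = 3/1 = 3.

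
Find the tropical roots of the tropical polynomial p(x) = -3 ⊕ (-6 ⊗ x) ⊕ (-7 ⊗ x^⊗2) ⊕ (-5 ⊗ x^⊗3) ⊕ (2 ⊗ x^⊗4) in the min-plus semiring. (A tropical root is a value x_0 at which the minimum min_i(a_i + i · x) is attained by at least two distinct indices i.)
Roots: {-7, -2, 1, 3}

Each tropical root is a break point of the lower envelope of the lines y = a_i + i · x (there are 5 lines, with slopes 0, 1, ..., 4). Only the lines that attain the minimum somewhere contribute to roots; other lines are dominated. Here the surviving (envelope) indices are i = 4, i = 3, i = 2, i = 1, i = 0.
Intersections between consecutive envelope lines give the roots: for adjacent envelope indices i < j the intersection is x = (a_i − a_j) / (j − i). Reading off the sorted break points: {-7, -2, 1, 3}.
Verification: at each break x_0, at least two indices attain the minimum of min_i(a_i + i · x_0).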